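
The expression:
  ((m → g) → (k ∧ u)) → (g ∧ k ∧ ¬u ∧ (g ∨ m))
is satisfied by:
  {g: True, m: False, u: False, k: False}
  {g: False, m: False, u: False, k: False}
  {g: True, k: True, m: False, u: False}
  {k: True, g: False, m: False, u: False}
  {g: True, u: True, k: False, m: False}
  {u: True, k: False, m: False, g: False}
  {g: True, m: True, k: False, u: False}
  {k: True, g: True, m: True, u: False}
  {g: True, m: True, u: True, k: False}


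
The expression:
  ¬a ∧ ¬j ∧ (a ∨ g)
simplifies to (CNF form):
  g ∧ ¬a ∧ ¬j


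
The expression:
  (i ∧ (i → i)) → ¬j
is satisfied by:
  {i: False, j: False}
  {j: True, i: False}
  {i: True, j: False}


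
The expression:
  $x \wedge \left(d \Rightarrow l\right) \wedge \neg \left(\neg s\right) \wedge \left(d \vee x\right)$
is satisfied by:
  {s: True, x: True, l: True, d: False}
  {s: True, x: True, l: False, d: False}
  {s: True, x: True, d: True, l: True}


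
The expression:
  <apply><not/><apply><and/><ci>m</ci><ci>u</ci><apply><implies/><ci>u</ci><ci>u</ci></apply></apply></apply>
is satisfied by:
  {u: False, m: False}
  {m: True, u: False}
  {u: True, m: False}


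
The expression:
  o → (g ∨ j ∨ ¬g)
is always true.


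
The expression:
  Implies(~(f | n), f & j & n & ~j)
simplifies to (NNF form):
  f | n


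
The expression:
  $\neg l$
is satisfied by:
  {l: False}


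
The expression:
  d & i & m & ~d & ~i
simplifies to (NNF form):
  False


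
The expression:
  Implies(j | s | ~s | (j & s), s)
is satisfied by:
  {s: True}


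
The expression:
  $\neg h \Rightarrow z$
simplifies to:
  $h \vee z$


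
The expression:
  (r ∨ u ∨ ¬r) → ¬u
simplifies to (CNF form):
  ¬u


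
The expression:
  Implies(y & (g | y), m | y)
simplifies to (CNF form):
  True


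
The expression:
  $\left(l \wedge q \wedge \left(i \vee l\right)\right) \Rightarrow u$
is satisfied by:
  {u: True, l: False, q: False}
  {l: False, q: False, u: False}
  {q: True, u: True, l: False}
  {q: True, l: False, u: False}
  {u: True, l: True, q: False}
  {l: True, u: False, q: False}
  {q: True, l: True, u: True}


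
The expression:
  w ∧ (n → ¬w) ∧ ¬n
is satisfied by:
  {w: True, n: False}


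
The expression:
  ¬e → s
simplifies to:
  e ∨ s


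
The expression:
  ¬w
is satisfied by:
  {w: False}


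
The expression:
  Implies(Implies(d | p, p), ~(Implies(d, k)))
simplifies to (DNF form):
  (d & ~k) | (d & ~p)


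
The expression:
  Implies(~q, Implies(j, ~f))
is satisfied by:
  {q: True, j: False, f: False}
  {q: False, j: False, f: False}
  {f: True, q: True, j: False}
  {f: True, q: False, j: False}
  {j: True, q: True, f: False}
  {j: True, q: False, f: False}
  {j: True, f: True, q: True}


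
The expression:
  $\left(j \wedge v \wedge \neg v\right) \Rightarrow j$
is always true.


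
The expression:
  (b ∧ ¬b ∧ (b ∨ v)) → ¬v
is always true.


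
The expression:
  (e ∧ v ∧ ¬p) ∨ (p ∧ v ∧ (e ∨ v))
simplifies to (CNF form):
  v ∧ (e ∨ p)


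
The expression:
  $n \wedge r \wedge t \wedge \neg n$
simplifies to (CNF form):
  $\text{False}$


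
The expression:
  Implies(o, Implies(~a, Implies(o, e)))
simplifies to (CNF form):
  a | e | ~o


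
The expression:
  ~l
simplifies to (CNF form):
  ~l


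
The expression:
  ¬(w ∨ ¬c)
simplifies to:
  c ∧ ¬w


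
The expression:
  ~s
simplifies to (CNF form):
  ~s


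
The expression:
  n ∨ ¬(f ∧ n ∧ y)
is always true.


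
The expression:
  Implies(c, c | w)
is always true.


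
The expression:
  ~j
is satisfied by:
  {j: False}


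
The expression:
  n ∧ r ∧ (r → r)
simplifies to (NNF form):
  n ∧ r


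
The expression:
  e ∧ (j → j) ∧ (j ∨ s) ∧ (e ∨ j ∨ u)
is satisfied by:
  {e: True, s: True, j: True}
  {e: True, s: True, j: False}
  {e: True, j: True, s: False}


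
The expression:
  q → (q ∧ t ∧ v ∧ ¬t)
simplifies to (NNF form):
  ¬q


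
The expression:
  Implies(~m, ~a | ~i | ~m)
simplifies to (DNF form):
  True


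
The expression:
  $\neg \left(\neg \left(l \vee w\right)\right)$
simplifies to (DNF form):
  $l \vee w$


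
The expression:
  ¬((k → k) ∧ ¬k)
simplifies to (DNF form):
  k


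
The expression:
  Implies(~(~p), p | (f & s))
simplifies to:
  True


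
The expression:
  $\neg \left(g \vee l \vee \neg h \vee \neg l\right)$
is never true.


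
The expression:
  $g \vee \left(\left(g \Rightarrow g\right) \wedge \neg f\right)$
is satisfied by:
  {g: True, f: False}
  {f: False, g: False}
  {f: True, g: True}


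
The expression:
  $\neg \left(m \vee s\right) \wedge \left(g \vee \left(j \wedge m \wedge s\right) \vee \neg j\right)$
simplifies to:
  $\neg m \wedge \neg s \wedge \left(g \vee \neg j\right)$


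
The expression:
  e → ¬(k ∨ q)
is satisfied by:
  {q: False, e: False, k: False}
  {k: True, q: False, e: False}
  {q: True, k: False, e: False}
  {k: True, q: True, e: False}
  {e: True, k: False, q: False}


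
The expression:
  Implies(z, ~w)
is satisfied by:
  {w: False, z: False}
  {z: True, w: False}
  {w: True, z: False}


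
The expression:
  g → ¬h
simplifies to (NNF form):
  ¬g ∨ ¬h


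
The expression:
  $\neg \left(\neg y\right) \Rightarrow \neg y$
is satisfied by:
  {y: False}


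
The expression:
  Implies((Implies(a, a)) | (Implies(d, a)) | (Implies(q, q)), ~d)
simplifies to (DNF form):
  ~d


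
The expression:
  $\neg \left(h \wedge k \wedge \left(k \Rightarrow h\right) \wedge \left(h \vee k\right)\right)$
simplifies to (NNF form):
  $\neg h \vee \neg k$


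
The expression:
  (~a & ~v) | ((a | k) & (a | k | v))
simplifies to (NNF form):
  a | k | ~v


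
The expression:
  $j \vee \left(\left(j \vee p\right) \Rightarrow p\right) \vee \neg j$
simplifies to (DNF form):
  $\text{True}$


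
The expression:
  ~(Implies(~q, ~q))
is never true.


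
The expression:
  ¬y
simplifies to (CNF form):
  ¬y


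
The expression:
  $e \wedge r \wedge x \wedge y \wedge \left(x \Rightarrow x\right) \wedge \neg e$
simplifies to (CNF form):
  $\text{False}$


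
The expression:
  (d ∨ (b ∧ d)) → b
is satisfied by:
  {b: True, d: False}
  {d: False, b: False}
  {d: True, b: True}


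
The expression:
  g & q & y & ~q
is never true.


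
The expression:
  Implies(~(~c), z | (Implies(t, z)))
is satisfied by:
  {z: True, c: False, t: False}
  {c: False, t: False, z: False}
  {z: True, t: True, c: False}
  {t: True, c: False, z: False}
  {z: True, c: True, t: False}
  {c: True, z: False, t: False}
  {z: True, t: True, c: True}


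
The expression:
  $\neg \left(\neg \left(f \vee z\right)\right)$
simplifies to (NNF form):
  $f \vee z$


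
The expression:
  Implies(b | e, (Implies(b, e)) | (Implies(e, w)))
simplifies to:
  True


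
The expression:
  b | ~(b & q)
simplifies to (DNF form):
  True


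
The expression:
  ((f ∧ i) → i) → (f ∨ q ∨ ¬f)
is always true.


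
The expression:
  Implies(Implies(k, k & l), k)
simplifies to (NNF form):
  k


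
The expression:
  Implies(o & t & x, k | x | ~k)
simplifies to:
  True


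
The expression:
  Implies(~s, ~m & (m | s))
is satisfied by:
  {s: True}


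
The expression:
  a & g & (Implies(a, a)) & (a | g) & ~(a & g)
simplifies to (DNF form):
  False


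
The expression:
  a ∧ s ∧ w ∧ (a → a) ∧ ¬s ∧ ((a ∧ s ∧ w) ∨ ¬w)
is never true.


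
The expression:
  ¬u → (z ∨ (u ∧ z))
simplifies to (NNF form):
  u ∨ z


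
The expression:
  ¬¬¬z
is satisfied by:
  {z: False}


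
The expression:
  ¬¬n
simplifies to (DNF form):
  n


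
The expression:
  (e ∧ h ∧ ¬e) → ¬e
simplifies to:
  True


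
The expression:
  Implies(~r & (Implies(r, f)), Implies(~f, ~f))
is always true.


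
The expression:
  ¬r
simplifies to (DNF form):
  ¬r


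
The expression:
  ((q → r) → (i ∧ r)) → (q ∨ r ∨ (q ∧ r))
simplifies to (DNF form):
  True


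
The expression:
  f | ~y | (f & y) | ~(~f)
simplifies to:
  f | ~y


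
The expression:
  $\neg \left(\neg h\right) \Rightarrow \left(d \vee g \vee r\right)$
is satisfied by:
  {r: True, d: True, g: True, h: False}
  {r: True, d: True, h: False, g: False}
  {r: True, g: True, h: False, d: False}
  {r: True, h: False, g: False, d: False}
  {d: True, g: True, h: False, r: False}
  {d: True, h: False, g: False, r: False}
  {g: True, d: False, h: False, r: False}
  {d: False, h: False, g: False, r: False}
  {d: True, r: True, h: True, g: True}
  {d: True, r: True, h: True, g: False}
  {r: True, h: True, g: True, d: False}
  {r: True, h: True, d: False, g: False}
  {g: True, h: True, d: True, r: False}
  {h: True, d: True, r: False, g: False}
  {h: True, g: True, r: False, d: False}


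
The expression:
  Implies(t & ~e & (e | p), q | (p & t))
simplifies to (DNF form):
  True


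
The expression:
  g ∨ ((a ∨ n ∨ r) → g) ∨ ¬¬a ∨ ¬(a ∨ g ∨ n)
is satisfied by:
  {a: True, g: True, n: False}
  {a: True, g: False, n: False}
  {g: True, a: False, n: False}
  {a: False, g: False, n: False}
  {a: True, n: True, g: True}
  {a: True, n: True, g: False}
  {n: True, g: True, a: False}


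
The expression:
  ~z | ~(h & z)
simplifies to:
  ~h | ~z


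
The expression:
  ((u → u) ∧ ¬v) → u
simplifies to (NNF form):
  u ∨ v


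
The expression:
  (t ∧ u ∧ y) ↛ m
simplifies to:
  t ∧ u ∧ y ∧ ¬m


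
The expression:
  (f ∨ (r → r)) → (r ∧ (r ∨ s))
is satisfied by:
  {r: True}


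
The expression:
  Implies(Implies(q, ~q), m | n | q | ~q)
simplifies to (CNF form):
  True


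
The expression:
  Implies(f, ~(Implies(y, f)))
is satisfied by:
  {f: False}


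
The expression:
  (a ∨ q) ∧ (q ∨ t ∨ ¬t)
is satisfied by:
  {a: True, q: True}
  {a: True, q: False}
  {q: True, a: False}


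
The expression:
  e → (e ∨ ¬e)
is always true.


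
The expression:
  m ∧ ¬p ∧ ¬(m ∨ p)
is never true.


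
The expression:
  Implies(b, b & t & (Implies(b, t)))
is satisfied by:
  {t: True, b: False}
  {b: False, t: False}
  {b: True, t: True}


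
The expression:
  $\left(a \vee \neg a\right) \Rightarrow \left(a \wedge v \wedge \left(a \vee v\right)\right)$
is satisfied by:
  {a: True, v: True}


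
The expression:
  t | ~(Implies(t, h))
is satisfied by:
  {t: True}


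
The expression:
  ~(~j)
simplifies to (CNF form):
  j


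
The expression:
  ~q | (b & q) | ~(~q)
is always true.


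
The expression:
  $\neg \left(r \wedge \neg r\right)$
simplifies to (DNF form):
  $\text{True}$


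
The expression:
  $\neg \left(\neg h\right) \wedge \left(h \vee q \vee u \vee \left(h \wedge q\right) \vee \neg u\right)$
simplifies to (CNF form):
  $h$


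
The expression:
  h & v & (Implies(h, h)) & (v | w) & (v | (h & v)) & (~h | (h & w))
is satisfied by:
  {h: True, w: True, v: True}


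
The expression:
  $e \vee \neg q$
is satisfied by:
  {e: True, q: False}
  {q: False, e: False}
  {q: True, e: True}


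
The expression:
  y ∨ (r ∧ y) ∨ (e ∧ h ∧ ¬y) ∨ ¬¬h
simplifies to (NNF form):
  h ∨ y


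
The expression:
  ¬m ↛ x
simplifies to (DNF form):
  x ∨ ¬m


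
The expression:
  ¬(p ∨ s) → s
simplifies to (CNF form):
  p ∨ s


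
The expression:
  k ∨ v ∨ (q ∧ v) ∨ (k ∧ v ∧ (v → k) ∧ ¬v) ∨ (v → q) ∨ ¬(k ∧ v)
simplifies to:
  True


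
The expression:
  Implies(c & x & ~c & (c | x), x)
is always true.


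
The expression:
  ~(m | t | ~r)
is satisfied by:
  {r: True, t: False, m: False}


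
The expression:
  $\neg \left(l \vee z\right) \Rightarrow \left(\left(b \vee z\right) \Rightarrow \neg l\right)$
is always true.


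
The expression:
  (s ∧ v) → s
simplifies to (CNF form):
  True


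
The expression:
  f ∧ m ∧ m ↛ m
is never true.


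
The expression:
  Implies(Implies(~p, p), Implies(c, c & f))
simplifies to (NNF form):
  f | ~c | ~p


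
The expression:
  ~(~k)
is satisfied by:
  {k: True}


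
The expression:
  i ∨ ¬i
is always true.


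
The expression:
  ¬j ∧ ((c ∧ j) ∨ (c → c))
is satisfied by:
  {j: False}


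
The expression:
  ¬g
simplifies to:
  ¬g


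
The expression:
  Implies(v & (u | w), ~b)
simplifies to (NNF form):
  ~b | ~v | (~u & ~w)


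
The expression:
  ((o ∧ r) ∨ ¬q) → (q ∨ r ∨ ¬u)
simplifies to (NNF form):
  q ∨ r ∨ ¬u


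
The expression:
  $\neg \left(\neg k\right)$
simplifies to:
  $k$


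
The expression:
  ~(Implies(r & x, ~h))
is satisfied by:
  {r: True, h: True, x: True}


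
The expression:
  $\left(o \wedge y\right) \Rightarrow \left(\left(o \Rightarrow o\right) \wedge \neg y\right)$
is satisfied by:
  {o: False, y: False}
  {y: True, o: False}
  {o: True, y: False}


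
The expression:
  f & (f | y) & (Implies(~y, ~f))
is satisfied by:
  {f: True, y: True}


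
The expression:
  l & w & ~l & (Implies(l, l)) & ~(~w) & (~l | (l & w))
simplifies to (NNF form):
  False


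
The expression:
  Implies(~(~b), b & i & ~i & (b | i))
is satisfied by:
  {b: False}


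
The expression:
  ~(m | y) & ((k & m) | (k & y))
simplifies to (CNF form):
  False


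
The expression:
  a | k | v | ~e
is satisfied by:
  {a: True, k: True, v: True, e: False}
  {a: True, k: True, e: False, v: False}
  {a: True, v: True, e: False, k: False}
  {a: True, e: False, v: False, k: False}
  {k: True, v: True, e: False, a: False}
  {k: True, e: False, v: False, a: False}
  {v: True, k: False, e: False, a: False}
  {k: False, e: False, v: False, a: False}
  {k: True, a: True, e: True, v: True}
  {k: True, a: True, e: True, v: False}
  {a: True, e: True, v: True, k: False}
  {a: True, e: True, k: False, v: False}
  {v: True, e: True, k: True, a: False}
  {e: True, k: True, a: False, v: False}
  {e: True, v: True, a: False, k: False}


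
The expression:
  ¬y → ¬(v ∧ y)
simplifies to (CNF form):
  True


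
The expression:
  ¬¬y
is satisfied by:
  {y: True}


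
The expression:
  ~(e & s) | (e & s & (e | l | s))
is always true.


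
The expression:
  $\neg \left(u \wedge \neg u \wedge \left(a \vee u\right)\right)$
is always true.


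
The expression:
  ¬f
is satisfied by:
  {f: False}


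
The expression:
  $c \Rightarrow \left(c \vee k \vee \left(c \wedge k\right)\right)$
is always true.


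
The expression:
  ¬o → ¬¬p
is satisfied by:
  {o: True, p: True}
  {o: True, p: False}
  {p: True, o: False}


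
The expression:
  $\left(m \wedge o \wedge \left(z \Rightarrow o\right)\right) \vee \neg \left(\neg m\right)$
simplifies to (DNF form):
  $m$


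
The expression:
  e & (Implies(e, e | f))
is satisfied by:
  {e: True}


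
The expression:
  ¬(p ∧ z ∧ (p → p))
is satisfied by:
  {p: False, z: False}
  {z: True, p: False}
  {p: True, z: False}


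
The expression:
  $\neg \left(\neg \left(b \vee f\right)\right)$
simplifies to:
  $b \vee f$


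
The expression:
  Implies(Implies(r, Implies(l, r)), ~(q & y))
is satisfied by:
  {q: False, y: False}
  {y: True, q: False}
  {q: True, y: False}


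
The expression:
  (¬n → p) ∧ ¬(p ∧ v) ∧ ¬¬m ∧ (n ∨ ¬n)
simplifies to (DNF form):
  (m ∧ n ∧ ¬p) ∨ (m ∧ n ∧ ¬v) ∨ (m ∧ p ∧ ¬p) ∨ (m ∧ p ∧ ¬v)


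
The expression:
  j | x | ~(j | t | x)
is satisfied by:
  {x: True, j: True, t: False}
  {x: True, j: False, t: False}
  {j: True, x: False, t: False}
  {x: False, j: False, t: False}
  {x: True, t: True, j: True}
  {x: True, t: True, j: False}
  {t: True, j: True, x: False}


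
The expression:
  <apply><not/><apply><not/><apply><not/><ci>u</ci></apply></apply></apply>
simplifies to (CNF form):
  <apply><not/><ci>u</ci></apply>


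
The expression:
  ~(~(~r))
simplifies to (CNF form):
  ~r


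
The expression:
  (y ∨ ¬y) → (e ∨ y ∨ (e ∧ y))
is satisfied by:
  {y: True, e: True}
  {y: True, e: False}
  {e: True, y: False}


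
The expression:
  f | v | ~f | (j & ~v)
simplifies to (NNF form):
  True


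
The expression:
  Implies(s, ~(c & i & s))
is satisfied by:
  {s: False, c: False, i: False}
  {i: True, s: False, c: False}
  {c: True, s: False, i: False}
  {i: True, c: True, s: False}
  {s: True, i: False, c: False}
  {i: True, s: True, c: False}
  {c: True, s: True, i: False}


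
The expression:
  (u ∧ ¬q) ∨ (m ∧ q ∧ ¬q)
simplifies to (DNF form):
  u ∧ ¬q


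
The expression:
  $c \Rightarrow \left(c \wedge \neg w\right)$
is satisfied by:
  {w: False, c: False}
  {c: True, w: False}
  {w: True, c: False}


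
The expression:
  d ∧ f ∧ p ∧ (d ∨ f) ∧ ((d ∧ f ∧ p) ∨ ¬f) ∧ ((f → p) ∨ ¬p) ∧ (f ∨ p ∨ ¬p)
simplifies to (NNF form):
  d ∧ f ∧ p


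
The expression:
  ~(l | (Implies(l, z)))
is never true.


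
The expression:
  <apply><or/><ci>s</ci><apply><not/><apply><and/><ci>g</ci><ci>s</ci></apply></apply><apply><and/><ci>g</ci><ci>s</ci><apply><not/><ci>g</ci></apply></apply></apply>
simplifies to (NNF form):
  <true/>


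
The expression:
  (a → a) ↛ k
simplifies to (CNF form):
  ¬k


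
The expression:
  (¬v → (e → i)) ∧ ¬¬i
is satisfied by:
  {i: True}


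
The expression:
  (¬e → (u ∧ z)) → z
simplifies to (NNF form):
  z ∨ ¬e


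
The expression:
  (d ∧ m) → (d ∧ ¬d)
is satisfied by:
  {m: False, d: False}
  {d: True, m: False}
  {m: True, d: False}


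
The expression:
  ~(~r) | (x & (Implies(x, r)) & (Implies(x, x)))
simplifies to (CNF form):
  r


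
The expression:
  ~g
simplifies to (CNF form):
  ~g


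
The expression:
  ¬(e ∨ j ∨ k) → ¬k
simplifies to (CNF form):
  True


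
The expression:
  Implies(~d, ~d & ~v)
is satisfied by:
  {d: True, v: False}
  {v: False, d: False}
  {v: True, d: True}


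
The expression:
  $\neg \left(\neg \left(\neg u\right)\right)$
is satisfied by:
  {u: False}


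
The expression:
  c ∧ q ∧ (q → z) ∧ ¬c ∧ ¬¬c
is never true.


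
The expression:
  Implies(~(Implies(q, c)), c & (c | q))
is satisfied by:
  {c: True, q: False}
  {q: False, c: False}
  {q: True, c: True}


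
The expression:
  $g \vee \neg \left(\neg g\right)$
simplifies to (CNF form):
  $g$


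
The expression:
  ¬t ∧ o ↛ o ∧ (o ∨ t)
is never true.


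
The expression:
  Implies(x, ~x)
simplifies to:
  ~x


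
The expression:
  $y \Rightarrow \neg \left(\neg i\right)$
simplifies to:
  $i \vee \neg y$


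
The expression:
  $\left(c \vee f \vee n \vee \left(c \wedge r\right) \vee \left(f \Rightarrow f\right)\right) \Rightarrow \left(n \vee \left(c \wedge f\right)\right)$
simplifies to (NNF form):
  $n \vee \left(c \wedge f\right)$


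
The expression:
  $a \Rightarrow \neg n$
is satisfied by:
  {n: False, a: False}
  {a: True, n: False}
  {n: True, a: False}


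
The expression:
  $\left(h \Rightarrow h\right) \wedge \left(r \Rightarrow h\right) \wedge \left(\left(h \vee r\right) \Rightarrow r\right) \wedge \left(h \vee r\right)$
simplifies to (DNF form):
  $h \wedge r$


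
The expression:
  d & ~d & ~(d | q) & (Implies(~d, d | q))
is never true.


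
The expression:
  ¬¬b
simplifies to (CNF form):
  b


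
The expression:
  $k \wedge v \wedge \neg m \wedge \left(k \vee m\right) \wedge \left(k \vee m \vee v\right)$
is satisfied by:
  {k: True, v: True, m: False}


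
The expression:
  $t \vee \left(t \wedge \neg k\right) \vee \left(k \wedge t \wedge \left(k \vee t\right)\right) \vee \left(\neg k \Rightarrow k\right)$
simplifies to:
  $k \vee t$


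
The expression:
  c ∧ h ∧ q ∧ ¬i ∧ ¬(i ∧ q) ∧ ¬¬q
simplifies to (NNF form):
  c ∧ h ∧ q ∧ ¬i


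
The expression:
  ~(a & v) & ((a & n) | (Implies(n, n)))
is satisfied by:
  {v: False, a: False}
  {a: True, v: False}
  {v: True, a: False}


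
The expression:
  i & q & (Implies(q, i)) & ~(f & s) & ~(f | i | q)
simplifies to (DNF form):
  False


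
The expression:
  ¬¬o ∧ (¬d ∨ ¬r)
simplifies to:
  o ∧ (¬d ∨ ¬r)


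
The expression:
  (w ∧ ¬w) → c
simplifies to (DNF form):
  True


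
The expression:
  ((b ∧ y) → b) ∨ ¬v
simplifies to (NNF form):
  True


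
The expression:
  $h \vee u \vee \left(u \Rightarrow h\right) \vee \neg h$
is always true.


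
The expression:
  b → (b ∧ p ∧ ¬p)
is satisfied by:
  {b: False}


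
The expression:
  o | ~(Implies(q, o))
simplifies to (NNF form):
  o | q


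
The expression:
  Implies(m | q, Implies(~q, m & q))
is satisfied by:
  {q: True, m: False}
  {m: False, q: False}
  {m: True, q: True}


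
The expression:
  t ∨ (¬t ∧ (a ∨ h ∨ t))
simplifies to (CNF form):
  a ∨ h ∨ t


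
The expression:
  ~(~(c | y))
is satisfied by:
  {y: True, c: True}
  {y: True, c: False}
  {c: True, y: False}


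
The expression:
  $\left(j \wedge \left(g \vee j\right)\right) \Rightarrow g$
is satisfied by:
  {g: True, j: False}
  {j: False, g: False}
  {j: True, g: True}


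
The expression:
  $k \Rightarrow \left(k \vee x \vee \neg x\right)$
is always true.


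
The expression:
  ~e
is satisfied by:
  {e: False}


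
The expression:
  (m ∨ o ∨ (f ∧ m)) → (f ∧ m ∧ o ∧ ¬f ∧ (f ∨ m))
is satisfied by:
  {o: False, m: False}


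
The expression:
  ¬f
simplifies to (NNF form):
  ¬f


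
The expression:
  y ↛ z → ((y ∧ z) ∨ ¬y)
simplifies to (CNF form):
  z ∨ ¬y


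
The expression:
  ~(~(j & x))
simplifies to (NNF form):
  j & x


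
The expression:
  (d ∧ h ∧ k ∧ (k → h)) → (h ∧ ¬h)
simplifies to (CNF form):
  ¬d ∨ ¬h ∨ ¬k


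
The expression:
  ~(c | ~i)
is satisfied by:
  {i: True, c: False}


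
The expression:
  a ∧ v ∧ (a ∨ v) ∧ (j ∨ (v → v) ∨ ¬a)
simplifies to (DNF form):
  a ∧ v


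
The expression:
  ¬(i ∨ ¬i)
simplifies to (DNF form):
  False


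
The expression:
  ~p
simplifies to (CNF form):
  ~p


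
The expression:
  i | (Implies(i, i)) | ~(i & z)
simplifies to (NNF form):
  True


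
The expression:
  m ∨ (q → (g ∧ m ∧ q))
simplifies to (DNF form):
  m ∨ ¬q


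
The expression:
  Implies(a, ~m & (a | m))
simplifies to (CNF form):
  ~a | ~m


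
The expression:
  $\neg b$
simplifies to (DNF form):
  $\neg b$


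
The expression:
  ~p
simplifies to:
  ~p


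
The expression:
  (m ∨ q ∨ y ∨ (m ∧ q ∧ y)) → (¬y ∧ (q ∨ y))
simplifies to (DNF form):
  (q ∧ ¬y) ∨ (¬m ∧ ¬y)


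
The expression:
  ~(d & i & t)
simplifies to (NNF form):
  ~d | ~i | ~t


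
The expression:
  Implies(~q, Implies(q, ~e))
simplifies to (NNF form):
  True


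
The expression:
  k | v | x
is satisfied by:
  {x: True, k: True, v: True}
  {x: True, k: True, v: False}
  {x: True, v: True, k: False}
  {x: True, v: False, k: False}
  {k: True, v: True, x: False}
  {k: True, v: False, x: False}
  {v: True, k: False, x: False}


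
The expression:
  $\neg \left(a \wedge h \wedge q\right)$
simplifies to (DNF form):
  $\neg a \vee \neg h \vee \neg q$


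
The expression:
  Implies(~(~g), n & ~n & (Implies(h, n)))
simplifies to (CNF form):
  ~g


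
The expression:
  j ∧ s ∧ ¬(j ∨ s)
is never true.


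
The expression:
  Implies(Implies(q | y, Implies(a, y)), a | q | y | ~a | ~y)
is always true.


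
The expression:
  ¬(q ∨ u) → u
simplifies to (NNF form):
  q ∨ u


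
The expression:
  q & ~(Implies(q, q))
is never true.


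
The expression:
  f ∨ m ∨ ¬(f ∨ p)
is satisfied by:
  {m: True, f: True, p: False}
  {m: True, p: False, f: False}
  {f: True, p: False, m: False}
  {f: False, p: False, m: False}
  {m: True, f: True, p: True}
  {m: True, p: True, f: False}
  {f: True, p: True, m: False}


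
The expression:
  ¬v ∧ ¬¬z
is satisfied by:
  {z: True, v: False}


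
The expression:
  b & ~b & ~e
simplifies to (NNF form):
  False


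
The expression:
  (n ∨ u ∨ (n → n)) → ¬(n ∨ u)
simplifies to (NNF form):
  ¬n ∧ ¬u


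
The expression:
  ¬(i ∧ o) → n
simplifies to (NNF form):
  n ∨ (i ∧ o)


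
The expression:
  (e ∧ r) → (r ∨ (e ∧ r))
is always true.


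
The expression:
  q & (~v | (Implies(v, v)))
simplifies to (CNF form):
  q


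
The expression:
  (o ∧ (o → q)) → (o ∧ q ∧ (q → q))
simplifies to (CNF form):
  True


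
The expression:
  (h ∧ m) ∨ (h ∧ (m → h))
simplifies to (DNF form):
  h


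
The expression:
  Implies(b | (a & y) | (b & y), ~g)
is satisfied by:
  {y: False, g: False, b: False, a: False}
  {a: True, y: False, g: False, b: False}
  {y: True, a: False, g: False, b: False}
  {a: True, y: True, g: False, b: False}
  {b: True, a: False, y: False, g: False}
  {a: True, b: True, y: False, g: False}
  {b: True, y: True, a: False, g: False}
  {a: True, b: True, y: True, g: False}
  {g: True, b: False, y: False, a: False}
  {g: True, a: True, b: False, y: False}
  {g: True, y: True, b: False, a: False}


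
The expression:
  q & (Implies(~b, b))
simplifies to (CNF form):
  b & q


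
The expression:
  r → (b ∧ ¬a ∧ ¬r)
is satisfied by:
  {r: False}


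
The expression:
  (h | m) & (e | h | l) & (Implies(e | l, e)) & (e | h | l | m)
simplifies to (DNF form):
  (e & h) | (e & m) | (h & ~l)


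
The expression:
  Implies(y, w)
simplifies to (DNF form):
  w | ~y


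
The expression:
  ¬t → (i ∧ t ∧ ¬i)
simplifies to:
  t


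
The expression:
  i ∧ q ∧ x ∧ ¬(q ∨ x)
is never true.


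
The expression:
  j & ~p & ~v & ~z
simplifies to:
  j & ~p & ~v & ~z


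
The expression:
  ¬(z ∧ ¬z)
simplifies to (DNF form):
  True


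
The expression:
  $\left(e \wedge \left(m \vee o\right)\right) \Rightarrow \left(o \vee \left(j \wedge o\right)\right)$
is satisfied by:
  {o: True, m: False, e: False}
  {m: False, e: False, o: False}
  {e: True, o: True, m: False}
  {e: True, m: False, o: False}
  {o: True, m: True, e: False}
  {m: True, o: False, e: False}
  {e: True, m: True, o: True}


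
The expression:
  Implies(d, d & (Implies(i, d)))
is always true.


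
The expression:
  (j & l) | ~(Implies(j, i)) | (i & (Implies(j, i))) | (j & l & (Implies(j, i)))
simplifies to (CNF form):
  i | j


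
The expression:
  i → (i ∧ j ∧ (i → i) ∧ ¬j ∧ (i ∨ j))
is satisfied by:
  {i: False}


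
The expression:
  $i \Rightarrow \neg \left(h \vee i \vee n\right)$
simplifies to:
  $\neg i$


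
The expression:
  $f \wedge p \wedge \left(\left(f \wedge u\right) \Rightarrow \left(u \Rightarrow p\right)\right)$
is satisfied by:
  {p: True, f: True}


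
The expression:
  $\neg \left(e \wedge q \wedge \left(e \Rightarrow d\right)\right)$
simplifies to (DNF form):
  $\neg d \vee \neg e \vee \neg q$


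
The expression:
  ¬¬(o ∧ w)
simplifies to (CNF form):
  o ∧ w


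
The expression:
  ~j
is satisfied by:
  {j: False}


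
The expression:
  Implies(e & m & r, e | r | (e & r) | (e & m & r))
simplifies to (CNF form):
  True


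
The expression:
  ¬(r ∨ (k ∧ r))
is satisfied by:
  {r: False}


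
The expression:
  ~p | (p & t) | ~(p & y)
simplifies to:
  t | ~p | ~y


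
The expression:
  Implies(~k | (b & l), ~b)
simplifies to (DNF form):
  ~b | (k & ~l)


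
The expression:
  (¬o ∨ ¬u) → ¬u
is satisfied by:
  {o: True, u: False}
  {u: False, o: False}
  {u: True, o: True}


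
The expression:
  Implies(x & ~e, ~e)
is always true.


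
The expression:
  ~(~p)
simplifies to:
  p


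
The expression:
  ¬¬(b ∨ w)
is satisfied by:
  {b: True, w: True}
  {b: True, w: False}
  {w: True, b: False}


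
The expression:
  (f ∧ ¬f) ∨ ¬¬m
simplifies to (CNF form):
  m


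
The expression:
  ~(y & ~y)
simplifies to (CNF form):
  True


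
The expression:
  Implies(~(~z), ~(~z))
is always true.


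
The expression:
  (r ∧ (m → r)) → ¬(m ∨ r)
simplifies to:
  ¬r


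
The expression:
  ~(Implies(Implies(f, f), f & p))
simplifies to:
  ~f | ~p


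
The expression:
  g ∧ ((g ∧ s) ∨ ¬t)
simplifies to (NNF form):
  g ∧ (s ∨ ¬t)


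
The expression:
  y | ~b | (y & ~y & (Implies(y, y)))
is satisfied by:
  {y: True, b: False}
  {b: False, y: False}
  {b: True, y: True}


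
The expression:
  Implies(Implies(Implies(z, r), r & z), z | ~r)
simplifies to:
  True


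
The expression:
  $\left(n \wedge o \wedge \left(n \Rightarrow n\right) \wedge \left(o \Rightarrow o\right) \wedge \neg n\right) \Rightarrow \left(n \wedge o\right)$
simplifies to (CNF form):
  $\text{True}$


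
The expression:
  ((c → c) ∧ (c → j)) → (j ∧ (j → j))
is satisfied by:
  {c: True, j: True}
  {c: True, j: False}
  {j: True, c: False}


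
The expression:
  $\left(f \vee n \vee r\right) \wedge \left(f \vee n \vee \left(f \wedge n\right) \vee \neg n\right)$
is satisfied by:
  {r: True, n: True, f: True}
  {r: True, n: True, f: False}
  {r: True, f: True, n: False}
  {r: True, f: False, n: False}
  {n: True, f: True, r: False}
  {n: True, f: False, r: False}
  {f: True, n: False, r: False}


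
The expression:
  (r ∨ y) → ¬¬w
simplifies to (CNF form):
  (w ∨ ¬r) ∧ (w ∨ ¬y)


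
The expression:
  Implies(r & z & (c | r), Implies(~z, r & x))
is always true.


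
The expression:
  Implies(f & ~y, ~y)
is always true.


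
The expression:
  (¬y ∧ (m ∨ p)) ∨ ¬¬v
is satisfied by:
  {v: True, p: True, m: True, y: False}
  {v: True, p: True, m: False, y: False}
  {v: True, m: True, p: False, y: False}
  {v: True, m: False, p: False, y: False}
  {y: True, v: True, p: True, m: True}
  {y: True, v: True, p: True, m: False}
  {y: True, v: True, p: False, m: True}
  {y: True, v: True, p: False, m: False}
  {p: True, m: True, v: False, y: False}
  {p: True, v: False, m: False, y: False}
  {m: True, v: False, p: False, y: False}


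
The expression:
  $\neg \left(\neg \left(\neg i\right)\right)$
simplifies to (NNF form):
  $\neg i$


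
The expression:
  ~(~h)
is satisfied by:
  {h: True}


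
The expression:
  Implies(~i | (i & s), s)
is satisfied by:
  {i: True, s: True}
  {i: True, s: False}
  {s: True, i: False}


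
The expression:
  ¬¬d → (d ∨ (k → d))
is always true.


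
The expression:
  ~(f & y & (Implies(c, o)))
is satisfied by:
  {c: True, o: False, y: False, f: False}
  {f: False, o: False, c: False, y: False}
  {c: True, o: True, f: False, y: False}
  {o: True, f: False, c: False, y: False}
  {f: True, c: True, o: False, y: False}
  {f: True, o: False, c: False, y: False}
  {f: True, c: True, o: True, y: False}
  {f: True, o: True, c: False, y: False}
  {y: True, c: True, f: False, o: False}
  {y: True, f: False, o: False, c: False}
  {y: True, c: True, o: True, f: False}
  {y: True, o: True, f: False, c: False}
  {y: True, c: True, f: True, o: False}


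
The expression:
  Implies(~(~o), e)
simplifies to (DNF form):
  e | ~o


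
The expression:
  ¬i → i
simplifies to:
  i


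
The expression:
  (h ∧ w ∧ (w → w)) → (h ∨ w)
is always true.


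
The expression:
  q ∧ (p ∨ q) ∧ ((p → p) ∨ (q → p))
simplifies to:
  q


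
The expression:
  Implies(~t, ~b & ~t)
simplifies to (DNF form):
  t | ~b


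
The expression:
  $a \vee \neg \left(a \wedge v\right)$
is always true.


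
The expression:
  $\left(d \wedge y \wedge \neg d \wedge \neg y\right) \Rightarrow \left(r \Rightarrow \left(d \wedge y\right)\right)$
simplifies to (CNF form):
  $\text{True}$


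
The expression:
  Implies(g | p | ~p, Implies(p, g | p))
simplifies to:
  True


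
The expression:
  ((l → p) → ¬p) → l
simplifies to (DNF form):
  l ∨ p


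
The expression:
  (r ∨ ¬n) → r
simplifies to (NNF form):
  n ∨ r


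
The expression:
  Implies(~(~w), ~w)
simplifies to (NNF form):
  ~w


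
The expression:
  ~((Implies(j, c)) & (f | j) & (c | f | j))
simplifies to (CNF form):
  (j | ~f) & (j | ~j) & (~c | ~f) & (~c | ~j)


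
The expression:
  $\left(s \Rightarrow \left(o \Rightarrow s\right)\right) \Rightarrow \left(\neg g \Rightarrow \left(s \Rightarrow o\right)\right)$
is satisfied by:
  {o: True, g: True, s: False}
  {o: True, s: False, g: False}
  {g: True, s: False, o: False}
  {g: False, s: False, o: False}
  {o: True, g: True, s: True}
  {o: True, s: True, g: False}
  {g: True, s: True, o: False}


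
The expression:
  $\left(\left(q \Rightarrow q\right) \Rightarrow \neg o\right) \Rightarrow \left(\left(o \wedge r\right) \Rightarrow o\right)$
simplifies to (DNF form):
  $\text{True}$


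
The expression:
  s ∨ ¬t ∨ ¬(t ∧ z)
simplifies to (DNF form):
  s ∨ ¬t ∨ ¬z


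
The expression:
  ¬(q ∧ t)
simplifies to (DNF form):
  ¬q ∨ ¬t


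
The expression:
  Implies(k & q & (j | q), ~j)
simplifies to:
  ~j | ~k | ~q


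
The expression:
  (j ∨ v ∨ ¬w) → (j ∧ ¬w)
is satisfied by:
  {j: True, v: False, w: False}
  {j: True, v: True, w: False}
  {w: True, v: False, j: False}


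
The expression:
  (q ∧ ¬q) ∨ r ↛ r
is never true.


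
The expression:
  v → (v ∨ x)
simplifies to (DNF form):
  True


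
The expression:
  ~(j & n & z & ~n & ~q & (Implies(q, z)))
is always true.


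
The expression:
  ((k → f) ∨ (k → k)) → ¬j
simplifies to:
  ¬j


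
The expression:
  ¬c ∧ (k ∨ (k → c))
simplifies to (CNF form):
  ¬c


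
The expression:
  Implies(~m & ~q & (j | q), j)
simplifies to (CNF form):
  True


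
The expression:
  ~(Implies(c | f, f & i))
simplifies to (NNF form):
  (c & ~f) | (f & ~i)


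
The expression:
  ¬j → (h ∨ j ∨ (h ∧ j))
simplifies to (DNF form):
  h ∨ j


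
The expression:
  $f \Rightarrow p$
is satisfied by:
  {p: True, f: False}
  {f: False, p: False}
  {f: True, p: True}


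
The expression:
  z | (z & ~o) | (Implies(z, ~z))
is always true.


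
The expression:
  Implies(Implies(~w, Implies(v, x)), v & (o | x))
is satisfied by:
  {x: True, o: True, v: True, w: False}
  {x: True, v: True, w: False, o: False}
  {o: True, v: True, w: False, x: False}
  {v: True, o: False, w: False, x: False}
  {x: True, w: True, v: True, o: True}
  {x: True, w: True, v: True, o: False}
  {w: True, v: True, o: True, x: False}


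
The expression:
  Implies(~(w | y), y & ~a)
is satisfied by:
  {y: True, w: True}
  {y: True, w: False}
  {w: True, y: False}


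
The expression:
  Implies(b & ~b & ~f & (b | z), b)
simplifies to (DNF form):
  True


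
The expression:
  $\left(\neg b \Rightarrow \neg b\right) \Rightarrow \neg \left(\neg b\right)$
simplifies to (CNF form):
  $b$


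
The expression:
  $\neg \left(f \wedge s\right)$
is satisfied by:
  {s: False, f: False}
  {f: True, s: False}
  {s: True, f: False}


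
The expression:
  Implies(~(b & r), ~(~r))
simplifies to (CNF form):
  r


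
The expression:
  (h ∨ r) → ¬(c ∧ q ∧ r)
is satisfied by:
  {c: False, q: False, r: False}
  {r: True, c: False, q: False}
  {q: True, c: False, r: False}
  {r: True, q: True, c: False}
  {c: True, r: False, q: False}
  {r: True, c: True, q: False}
  {q: True, c: True, r: False}


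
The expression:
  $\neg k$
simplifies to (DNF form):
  $\neg k$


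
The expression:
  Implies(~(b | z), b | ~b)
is always true.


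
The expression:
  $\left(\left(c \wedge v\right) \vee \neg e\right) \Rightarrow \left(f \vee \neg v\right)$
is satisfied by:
  {f: True, e: True, v: False, c: False}
  {f: True, e: False, v: False, c: False}
  {c: True, f: True, e: True, v: False}
  {c: True, f: True, e: False, v: False}
  {e: True, c: False, f: False, v: False}
  {c: False, e: False, f: False, v: False}
  {c: True, e: True, f: False, v: False}
  {c: True, e: False, f: False, v: False}
  {v: True, f: True, e: True, c: False}
  {v: True, f: True, e: False, c: False}
  {c: True, v: True, f: True, e: True}
  {c: True, v: True, f: True, e: False}
  {v: True, e: True, f: False, c: False}


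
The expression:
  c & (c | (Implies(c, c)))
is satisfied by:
  {c: True}


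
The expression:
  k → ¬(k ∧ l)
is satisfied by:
  {l: False, k: False}
  {k: True, l: False}
  {l: True, k: False}


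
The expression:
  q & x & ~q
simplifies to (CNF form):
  False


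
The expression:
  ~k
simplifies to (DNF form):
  ~k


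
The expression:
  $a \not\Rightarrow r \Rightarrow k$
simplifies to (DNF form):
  $k \vee r \vee \neg a$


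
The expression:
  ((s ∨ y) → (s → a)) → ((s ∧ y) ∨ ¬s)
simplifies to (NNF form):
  y ∨ ¬a ∨ ¬s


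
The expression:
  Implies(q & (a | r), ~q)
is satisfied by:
  {a: False, q: False, r: False}
  {r: True, a: False, q: False}
  {a: True, r: False, q: False}
  {r: True, a: True, q: False}
  {q: True, r: False, a: False}


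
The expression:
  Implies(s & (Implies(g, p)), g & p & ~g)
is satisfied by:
  {g: True, s: False, p: False}
  {g: False, s: False, p: False}
  {p: True, g: True, s: False}
  {p: True, g: False, s: False}
  {s: True, g: True, p: False}


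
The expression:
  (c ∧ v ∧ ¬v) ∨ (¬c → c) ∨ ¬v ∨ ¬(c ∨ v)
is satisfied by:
  {c: True, v: False}
  {v: False, c: False}
  {v: True, c: True}


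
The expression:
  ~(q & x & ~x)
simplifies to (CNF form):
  True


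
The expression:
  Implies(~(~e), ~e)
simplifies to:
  ~e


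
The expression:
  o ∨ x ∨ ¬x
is always true.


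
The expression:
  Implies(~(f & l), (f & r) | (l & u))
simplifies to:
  (f & l) | (f & r) | (l & u)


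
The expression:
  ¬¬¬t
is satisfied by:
  {t: False}


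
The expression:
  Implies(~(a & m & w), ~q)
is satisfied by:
  {w: True, m: True, a: True, q: False}
  {w: True, m: True, a: False, q: False}
  {w: True, a: True, m: False, q: False}
  {w: True, a: False, m: False, q: False}
  {m: True, a: True, w: False, q: False}
  {m: True, a: False, w: False, q: False}
  {a: True, w: False, m: False, q: False}
  {a: False, w: False, m: False, q: False}
  {q: True, w: True, m: True, a: True}
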